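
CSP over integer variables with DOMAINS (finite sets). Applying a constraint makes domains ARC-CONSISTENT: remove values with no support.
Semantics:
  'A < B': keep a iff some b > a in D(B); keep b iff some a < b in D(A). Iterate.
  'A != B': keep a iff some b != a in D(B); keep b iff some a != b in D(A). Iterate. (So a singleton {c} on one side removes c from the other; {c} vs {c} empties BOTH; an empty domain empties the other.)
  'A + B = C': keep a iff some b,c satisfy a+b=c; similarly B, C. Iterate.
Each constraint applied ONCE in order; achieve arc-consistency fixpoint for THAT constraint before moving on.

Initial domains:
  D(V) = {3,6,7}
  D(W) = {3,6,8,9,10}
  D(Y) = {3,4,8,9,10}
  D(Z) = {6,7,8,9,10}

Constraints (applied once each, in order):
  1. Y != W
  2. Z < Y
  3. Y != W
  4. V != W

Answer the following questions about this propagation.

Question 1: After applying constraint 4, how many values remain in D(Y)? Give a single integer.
Constraint 1 (Y != W) on D(Y)={3,4,8,9,10} D(W)={3,6,8,9,10}: no change
Constraint 2 (Z < Y) on D(Z)={6,7,8,9,10} D(Y)={3,4,8,9,10}: Z {6,7,8,9,10}->{6,7,8,9}; Y {3,4,8,9,10}->{8,9,10}
Constraint 3 (Y != W) on D(Y)={8,9,10} D(W)={3,6,8,9,10}: no change
Constraint 4 (V != W) on D(V)={3,6,7} D(W)={3,6,8,9,10}: no change
So after constraint 4: D(Y)={8,9,10}, size = 3

Answer: 3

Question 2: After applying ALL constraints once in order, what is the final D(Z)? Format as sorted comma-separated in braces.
Answer: {6,7,8,9}

Derivation:
Constraint 1 (Y != W) on D(Y)={3,4,8,9,10} D(W)={3,6,8,9,10}: no change
Constraint 2 (Z < Y) on D(Z)={6,7,8,9,10} D(Y)={3,4,8,9,10}: Z {6,7,8,9,10}->{6,7,8,9}; Y {3,4,8,9,10}->{8,9,10}
Constraint 3 (Y != W) on D(Y)={8,9,10} D(W)={3,6,8,9,10}: no change
Constraint 4 (V != W) on D(V)={3,6,7} D(W)={3,6,8,9,10}: no change
So after all 4 constraints: D(Z) = {6,7,8,9}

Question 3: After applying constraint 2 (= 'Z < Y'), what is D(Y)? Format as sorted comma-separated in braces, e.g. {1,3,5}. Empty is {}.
Constraint 1 (Y != W) on D(Y)={3,4,8,9,10} D(W)={3,6,8,9,10}: no change
Constraint 2 (Z < Y) on D(Z)={6,7,8,9,10} D(Y)={3,4,8,9,10}: Z {6,7,8,9,10}->{6,7,8,9}; Y {3,4,8,9,10}->{8,9,10}
So after constraint 2: D(Y) = {8,9,10}

Answer: {8,9,10}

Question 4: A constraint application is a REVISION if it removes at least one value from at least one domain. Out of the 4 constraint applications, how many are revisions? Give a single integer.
Constraint 1 (Y != W) on D(Y)={3,4,8,9,10} D(W)={3,6,8,9,10}: no change => not a revision
Constraint 2 (Z < Y) on D(Z)={6,7,8,9,10} D(Y)={3,4,8,9,10}: Z {6,7,8,9,10}->{6,7,8,9}; Y {3,4,8,9,10}->{8,9,10} => REVISION
Constraint 3 (Y != W) on D(Y)={8,9,10} D(W)={3,6,8,9,10}: no change => not a revision
Constraint 4 (V != W) on D(V)={3,6,7} D(W)={3,6,8,9,10}: no change => not a revision
Total revisions = 1

Answer: 1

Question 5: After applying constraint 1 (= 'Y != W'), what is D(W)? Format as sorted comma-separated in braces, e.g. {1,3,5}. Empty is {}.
Constraint 1 (Y != W) on D(Y)={3,4,8,9,10} D(W)={3,6,8,9,10}: no change
So after constraint 1: D(W) = {3,6,8,9,10}

Answer: {3,6,8,9,10}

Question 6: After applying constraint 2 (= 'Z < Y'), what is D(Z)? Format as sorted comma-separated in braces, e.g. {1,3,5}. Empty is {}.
Answer: {6,7,8,9}

Derivation:
Constraint 1 (Y != W) on D(Y)={3,4,8,9,10} D(W)={3,6,8,9,10}: no change
Constraint 2 (Z < Y) on D(Z)={6,7,8,9,10} D(Y)={3,4,8,9,10}: Z {6,7,8,9,10}->{6,7,8,9}; Y {3,4,8,9,10}->{8,9,10}
So after constraint 2: D(Z) = {6,7,8,9}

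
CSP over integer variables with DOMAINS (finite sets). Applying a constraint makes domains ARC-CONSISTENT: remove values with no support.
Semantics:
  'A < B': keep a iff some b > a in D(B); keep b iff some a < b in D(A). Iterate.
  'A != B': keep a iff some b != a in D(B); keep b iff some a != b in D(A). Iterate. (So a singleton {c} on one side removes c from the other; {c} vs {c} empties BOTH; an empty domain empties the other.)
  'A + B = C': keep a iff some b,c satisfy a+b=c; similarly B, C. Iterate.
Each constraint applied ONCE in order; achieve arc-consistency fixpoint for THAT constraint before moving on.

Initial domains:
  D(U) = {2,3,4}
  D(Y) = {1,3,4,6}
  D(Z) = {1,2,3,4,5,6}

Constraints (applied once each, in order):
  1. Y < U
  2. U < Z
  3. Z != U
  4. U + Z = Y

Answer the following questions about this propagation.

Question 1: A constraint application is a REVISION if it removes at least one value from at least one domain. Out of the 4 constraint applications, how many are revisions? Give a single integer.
Constraint 1 (Y < U) on D(Y)={1,3,4,6} D(U)={2,3,4}: Y {1,3,4,6}->{1,3} => REVISION
Constraint 2 (U < Z) on D(U)={2,3,4} D(Z)={1,2,3,4,5,6}: Z {1,2,3,4,5,6}->{3,4,5,6} => REVISION
Constraint 3 (Z != U) on D(Z)={3,4,5,6} D(U)={2,3,4}: no change => not a revision
Constraint 4 (U + Z = Y) on D(U)={2,3,4} D(Z)={3,4,5,6} D(Y)={1,3}: U {2,3,4}->{}; Z {3,4,5,6}->{}; Y {1,3}->{} => REVISION
Total revisions = 3

Answer: 3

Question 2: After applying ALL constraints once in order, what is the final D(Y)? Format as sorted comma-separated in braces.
Constraint 1 (Y < U) on D(Y)={1,3,4,6} D(U)={2,3,4}: Y {1,3,4,6}->{1,3}
Constraint 2 (U < Z) on D(U)={2,3,4} D(Z)={1,2,3,4,5,6}: Z {1,2,3,4,5,6}->{3,4,5,6}
Constraint 3 (Z != U) on D(Z)={3,4,5,6} D(U)={2,3,4}: no change
Constraint 4 (U + Z = Y) on D(U)={2,3,4} D(Z)={3,4,5,6} D(Y)={1,3}: U {2,3,4}->{}; Z {3,4,5,6}->{}; Y {1,3}->{}
So after all 4 constraints: D(Y) = {}

Answer: {}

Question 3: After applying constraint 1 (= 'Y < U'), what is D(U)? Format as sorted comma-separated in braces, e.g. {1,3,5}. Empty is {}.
Constraint 1 (Y < U) on D(Y)={1,3,4,6} D(U)={2,3,4}: Y {1,3,4,6}->{1,3}
So after constraint 1: D(U) = {2,3,4}

Answer: {2,3,4}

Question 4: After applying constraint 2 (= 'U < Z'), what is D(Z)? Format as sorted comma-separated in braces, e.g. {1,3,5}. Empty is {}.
Constraint 1 (Y < U) on D(Y)={1,3,4,6} D(U)={2,3,4}: Y {1,3,4,6}->{1,3}
Constraint 2 (U < Z) on D(U)={2,3,4} D(Z)={1,2,3,4,5,6}: Z {1,2,3,4,5,6}->{3,4,5,6}
So after constraint 2: D(Z) = {3,4,5,6}

Answer: {3,4,5,6}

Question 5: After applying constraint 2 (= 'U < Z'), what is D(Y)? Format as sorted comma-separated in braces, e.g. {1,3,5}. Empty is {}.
Constraint 1 (Y < U) on D(Y)={1,3,4,6} D(U)={2,3,4}: Y {1,3,4,6}->{1,3}
Constraint 2 (U < Z) on D(U)={2,3,4} D(Z)={1,2,3,4,5,6}: Z {1,2,3,4,5,6}->{3,4,5,6}
So after constraint 2: D(Y) = {1,3}

Answer: {1,3}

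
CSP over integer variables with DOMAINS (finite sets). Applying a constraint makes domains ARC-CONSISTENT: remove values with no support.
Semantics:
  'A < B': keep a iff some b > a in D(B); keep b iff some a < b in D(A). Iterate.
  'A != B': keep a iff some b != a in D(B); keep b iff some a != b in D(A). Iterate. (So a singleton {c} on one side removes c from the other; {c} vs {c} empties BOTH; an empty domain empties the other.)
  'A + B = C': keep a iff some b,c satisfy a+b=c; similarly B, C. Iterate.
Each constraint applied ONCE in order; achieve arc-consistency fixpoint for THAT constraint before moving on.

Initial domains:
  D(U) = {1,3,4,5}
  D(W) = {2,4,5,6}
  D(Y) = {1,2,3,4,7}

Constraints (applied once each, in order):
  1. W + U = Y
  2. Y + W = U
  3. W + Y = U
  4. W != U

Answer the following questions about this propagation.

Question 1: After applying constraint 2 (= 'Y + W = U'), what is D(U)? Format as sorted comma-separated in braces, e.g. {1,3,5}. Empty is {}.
Answer: {5}

Derivation:
Constraint 1 (W + U = Y) on D(W)={2,4,5,6} D(U)={1,3,4,5} D(Y)={1,2,3,4,7}: W {2,4,5,6}->{2,4,6}; U {1,3,4,5}->{1,3,5}; Y {1,2,3,4,7}->{3,7}
Constraint 2 (Y + W = U) on D(Y)={3,7} D(W)={2,4,6} D(U)={1,3,5}: Y {3,7}->{3}; W {2,4,6}->{2}; U {1,3,5}->{5}
So after constraint 2: D(U) = {5}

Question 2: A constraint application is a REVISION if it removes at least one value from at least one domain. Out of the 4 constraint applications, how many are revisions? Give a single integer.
Constraint 1 (W + U = Y) on D(W)={2,4,5,6} D(U)={1,3,4,5} D(Y)={1,2,3,4,7}: W {2,4,5,6}->{2,4,6}; U {1,3,4,5}->{1,3,5}; Y {1,2,3,4,7}->{3,7} => REVISION
Constraint 2 (Y + W = U) on D(Y)={3,7} D(W)={2,4,6} D(U)={1,3,5}: Y {3,7}->{3}; W {2,4,6}->{2}; U {1,3,5}->{5} => REVISION
Constraint 3 (W + Y = U) on D(W)={2} D(Y)={3} D(U)={5}: no change => not a revision
Constraint 4 (W != U) on D(W)={2} D(U)={5}: no change => not a revision
Total revisions = 2

Answer: 2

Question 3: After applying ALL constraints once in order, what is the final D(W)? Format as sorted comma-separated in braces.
Answer: {2}

Derivation:
Constraint 1 (W + U = Y) on D(W)={2,4,5,6} D(U)={1,3,4,5} D(Y)={1,2,3,4,7}: W {2,4,5,6}->{2,4,6}; U {1,3,4,5}->{1,3,5}; Y {1,2,3,4,7}->{3,7}
Constraint 2 (Y + W = U) on D(Y)={3,7} D(W)={2,4,6} D(U)={1,3,5}: Y {3,7}->{3}; W {2,4,6}->{2}; U {1,3,5}->{5}
Constraint 3 (W + Y = U) on D(W)={2} D(Y)={3} D(U)={5}: no change
Constraint 4 (W != U) on D(W)={2} D(U)={5}: no change
So after all 4 constraints: D(W) = {2}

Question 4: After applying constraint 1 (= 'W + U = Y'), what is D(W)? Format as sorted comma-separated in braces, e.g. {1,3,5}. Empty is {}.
Constraint 1 (W + U = Y) on D(W)={2,4,5,6} D(U)={1,3,4,5} D(Y)={1,2,3,4,7}: W {2,4,5,6}->{2,4,6}; U {1,3,4,5}->{1,3,5}; Y {1,2,3,4,7}->{3,7}
So after constraint 1: D(W) = {2,4,6}

Answer: {2,4,6}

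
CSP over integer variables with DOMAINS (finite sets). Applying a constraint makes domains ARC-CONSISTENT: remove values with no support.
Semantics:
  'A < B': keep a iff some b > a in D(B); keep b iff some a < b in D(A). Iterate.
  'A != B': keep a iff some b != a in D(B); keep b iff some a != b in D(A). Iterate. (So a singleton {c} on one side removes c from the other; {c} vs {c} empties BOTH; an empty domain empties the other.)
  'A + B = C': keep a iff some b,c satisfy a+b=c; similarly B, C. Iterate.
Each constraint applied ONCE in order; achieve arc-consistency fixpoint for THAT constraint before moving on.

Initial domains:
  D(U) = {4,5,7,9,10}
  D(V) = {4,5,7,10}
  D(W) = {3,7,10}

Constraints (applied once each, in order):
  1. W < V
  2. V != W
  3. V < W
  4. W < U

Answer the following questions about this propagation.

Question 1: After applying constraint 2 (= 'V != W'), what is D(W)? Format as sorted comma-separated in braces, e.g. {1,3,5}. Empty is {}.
Answer: {3,7}

Derivation:
Constraint 1 (W < V) on D(W)={3,7,10} D(V)={4,5,7,10}: W {3,7,10}->{3,7}
Constraint 2 (V != W) on D(V)={4,5,7,10} D(W)={3,7}: no change
So after constraint 2: D(W) = {3,7}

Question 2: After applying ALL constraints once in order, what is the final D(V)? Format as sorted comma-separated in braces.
Answer: {4,5}

Derivation:
Constraint 1 (W < V) on D(W)={3,7,10} D(V)={4,5,7,10}: W {3,7,10}->{3,7}
Constraint 2 (V != W) on D(V)={4,5,7,10} D(W)={3,7}: no change
Constraint 3 (V < W) on D(V)={4,5,7,10} D(W)={3,7}: V {4,5,7,10}->{4,5}; W {3,7}->{7}
Constraint 4 (W < U) on D(W)={7} D(U)={4,5,7,9,10}: U {4,5,7,9,10}->{9,10}
So after all 4 constraints: D(V) = {4,5}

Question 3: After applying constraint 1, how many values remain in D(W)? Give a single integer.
Constraint 1 (W < V) on D(W)={3,7,10} D(V)={4,5,7,10}: W {3,7,10}->{3,7}
So after constraint 1: D(W)={3,7}, size = 2

Answer: 2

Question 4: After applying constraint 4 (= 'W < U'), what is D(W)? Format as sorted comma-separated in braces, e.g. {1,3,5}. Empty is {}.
Answer: {7}

Derivation:
Constraint 1 (W < V) on D(W)={3,7,10} D(V)={4,5,7,10}: W {3,7,10}->{3,7}
Constraint 2 (V != W) on D(V)={4,5,7,10} D(W)={3,7}: no change
Constraint 3 (V < W) on D(V)={4,5,7,10} D(W)={3,7}: V {4,5,7,10}->{4,5}; W {3,7}->{7}
Constraint 4 (W < U) on D(W)={7} D(U)={4,5,7,9,10}: U {4,5,7,9,10}->{9,10}
So after constraint 4: D(W) = {7}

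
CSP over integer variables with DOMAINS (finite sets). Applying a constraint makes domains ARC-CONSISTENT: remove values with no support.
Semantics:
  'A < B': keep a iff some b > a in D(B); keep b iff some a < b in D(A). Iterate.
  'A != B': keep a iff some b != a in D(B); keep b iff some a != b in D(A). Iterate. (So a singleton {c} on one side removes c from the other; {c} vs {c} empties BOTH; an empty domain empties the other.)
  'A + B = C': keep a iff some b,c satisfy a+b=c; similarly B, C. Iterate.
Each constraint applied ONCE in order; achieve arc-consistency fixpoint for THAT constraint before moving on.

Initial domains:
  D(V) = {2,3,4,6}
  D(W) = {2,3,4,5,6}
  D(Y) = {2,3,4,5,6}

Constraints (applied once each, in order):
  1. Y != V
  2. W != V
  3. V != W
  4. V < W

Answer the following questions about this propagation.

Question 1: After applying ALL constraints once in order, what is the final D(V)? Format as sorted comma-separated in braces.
Answer: {2,3,4}

Derivation:
Constraint 1 (Y != V) on D(Y)={2,3,4,5,6} D(V)={2,3,4,6}: no change
Constraint 2 (W != V) on D(W)={2,3,4,5,6} D(V)={2,3,4,6}: no change
Constraint 3 (V != W) on D(V)={2,3,4,6} D(W)={2,3,4,5,6}: no change
Constraint 4 (V < W) on D(V)={2,3,4,6} D(W)={2,3,4,5,6}: V {2,3,4,6}->{2,3,4}; W {2,3,4,5,6}->{3,4,5,6}
So after all 4 constraints: D(V) = {2,3,4}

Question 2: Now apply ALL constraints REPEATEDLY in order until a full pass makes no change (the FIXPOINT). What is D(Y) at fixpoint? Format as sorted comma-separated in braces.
pass 0 (initial): D(Y)={2,3,4,5,6}
pass 1: V {2,3,4,6}->{2,3,4}; W {2,3,4,5,6}->{3,4,5,6}
pass 2: no change
Fixpoint after 2 passes: D(Y) = {2,3,4,5,6}

Answer: {2,3,4,5,6}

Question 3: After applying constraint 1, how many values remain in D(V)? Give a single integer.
Answer: 4

Derivation:
Constraint 1 (Y != V) on D(Y)={2,3,4,5,6} D(V)={2,3,4,6}: no change
So after constraint 1: D(V)={2,3,4,6}, size = 4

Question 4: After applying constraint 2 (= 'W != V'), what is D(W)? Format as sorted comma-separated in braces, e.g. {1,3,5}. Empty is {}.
Answer: {2,3,4,5,6}

Derivation:
Constraint 1 (Y != V) on D(Y)={2,3,4,5,6} D(V)={2,3,4,6}: no change
Constraint 2 (W != V) on D(W)={2,3,4,5,6} D(V)={2,3,4,6}: no change
So after constraint 2: D(W) = {2,3,4,5,6}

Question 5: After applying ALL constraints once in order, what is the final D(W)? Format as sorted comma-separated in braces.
Answer: {3,4,5,6}

Derivation:
Constraint 1 (Y != V) on D(Y)={2,3,4,5,6} D(V)={2,3,4,6}: no change
Constraint 2 (W != V) on D(W)={2,3,4,5,6} D(V)={2,3,4,6}: no change
Constraint 3 (V != W) on D(V)={2,3,4,6} D(W)={2,3,4,5,6}: no change
Constraint 4 (V < W) on D(V)={2,3,4,6} D(W)={2,3,4,5,6}: V {2,3,4,6}->{2,3,4}; W {2,3,4,5,6}->{3,4,5,6}
So after all 4 constraints: D(W) = {3,4,5,6}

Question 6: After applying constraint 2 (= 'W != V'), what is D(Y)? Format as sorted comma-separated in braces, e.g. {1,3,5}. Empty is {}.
Answer: {2,3,4,5,6}

Derivation:
Constraint 1 (Y != V) on D(Y)={2,3,4,5,6} D(V)={2,3,4,6}: no change
Constraint 2 (W != V) on D(W)={2,3,4,5,6} D(V)={2,3,4,6}: no change
So after constraint 2: D(Y) = {2,3,4,5,6}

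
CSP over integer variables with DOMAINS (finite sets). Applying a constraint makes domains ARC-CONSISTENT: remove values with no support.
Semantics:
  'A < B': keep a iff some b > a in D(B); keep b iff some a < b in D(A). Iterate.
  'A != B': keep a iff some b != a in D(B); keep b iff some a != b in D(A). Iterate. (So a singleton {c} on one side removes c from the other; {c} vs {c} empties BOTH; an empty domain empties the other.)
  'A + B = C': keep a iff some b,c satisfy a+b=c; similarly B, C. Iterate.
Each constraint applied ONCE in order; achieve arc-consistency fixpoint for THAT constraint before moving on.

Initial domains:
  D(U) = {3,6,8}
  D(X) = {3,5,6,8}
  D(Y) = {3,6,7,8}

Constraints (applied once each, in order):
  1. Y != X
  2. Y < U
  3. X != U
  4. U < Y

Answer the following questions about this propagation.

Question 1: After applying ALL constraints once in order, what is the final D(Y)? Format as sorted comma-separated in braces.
Constraint 1 (Y != X) on D(Y)={3,6,7,8} D(X)={3,5,6,8}: no change
Constraint 2 (Y < U) on D(Y)={3,6,7,8} D(U)={3,6,8}: Y {3,6,7,8}->{3,6,7}; U {3,6,8}->{6,8}
Constraint 3 (X != U) on D(X)={3,5,6,8} D(U)={6,8}: no change
Constraint 4 (U < Y) on D(U)={6,8} D(Y)={3,6,7}: U {6,8}->{6}; Y {3,6,7}->{7}
So after all 4 constraints: D(Y) = {7}

Answer: {7}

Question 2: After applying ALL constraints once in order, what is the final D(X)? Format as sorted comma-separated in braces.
Answer: {3,5,6,8}

Derivation:
Constraint 1 (Y != X) on D(Y)={3,6,7,8} D(X)={3,5,6,8}: no change
Constraint 2 (Y < U) on D(Y)={3,6,7,8} D(U)={3,6,8}: Y {3,6,7,8}->{3,6,7}; U {3,6,8}->{6,8}
Constraint 3 (X != U) on D(X)={3,5,6,8} D(U)={6,8}: no change
Constraint 4 (U < Y) on D(U)={6,8} D(Y)={3,6,7}: U {6,8}->{6}; Y {3,6,7}->{7}
So after all 4 constraints: D(X) = {3,5,6,8}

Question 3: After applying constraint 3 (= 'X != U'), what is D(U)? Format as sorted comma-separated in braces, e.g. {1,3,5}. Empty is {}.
Answer: {6,8}

Derivation:
Constraint 1 (Y != X) on D(Y)={3,6,7,8} D(X)={3,5,6,8}: no change
Constraint 2 (Y < U) on D(Y)={3,6,7,8} D(U)={3,6,8}: Y {3,6,7,8}->{3,6,7}; U {3,6,8}->{6,8}
Constraint 3 (X != U) on D(X)={3,5,6,8} D(U)={6,8}: no change
So after constraint 3: D(U) = {6,8}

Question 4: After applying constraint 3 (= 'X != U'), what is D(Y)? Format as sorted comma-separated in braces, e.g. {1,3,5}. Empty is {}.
Constraint 1 (Y != X) on D(Y)={3,6,7,8} D(X)={3,5,6,8}: no change
Constraint 2 (Y < U) on D(Y)={3,6,7,8} D(U)={3,6,8}: Y {3,6,7,8}->{3,6,7}; U {3,6,8}->{6,8}
Constraint 3 (X != U) on D(X)={3,5,6,8} D(U)={6,8}: no change
So after constraint 3: D(Y) = {3,6,7}

Answer: {3,6,7}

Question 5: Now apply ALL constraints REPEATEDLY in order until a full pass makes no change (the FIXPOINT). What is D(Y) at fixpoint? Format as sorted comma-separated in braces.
Answer: {}

Derivation:
pass 0 (initial): D(Y)={3,6,7,8}
pass 1: U {3,6,8}->{6}; Y {3,6,7,8}->{7}
pass 2: U {6}->{}; X {3,5,6,8}->{}; Y {7}->{}
pass 3: no change
Fixpoint after 3 passes: D(Y) = {}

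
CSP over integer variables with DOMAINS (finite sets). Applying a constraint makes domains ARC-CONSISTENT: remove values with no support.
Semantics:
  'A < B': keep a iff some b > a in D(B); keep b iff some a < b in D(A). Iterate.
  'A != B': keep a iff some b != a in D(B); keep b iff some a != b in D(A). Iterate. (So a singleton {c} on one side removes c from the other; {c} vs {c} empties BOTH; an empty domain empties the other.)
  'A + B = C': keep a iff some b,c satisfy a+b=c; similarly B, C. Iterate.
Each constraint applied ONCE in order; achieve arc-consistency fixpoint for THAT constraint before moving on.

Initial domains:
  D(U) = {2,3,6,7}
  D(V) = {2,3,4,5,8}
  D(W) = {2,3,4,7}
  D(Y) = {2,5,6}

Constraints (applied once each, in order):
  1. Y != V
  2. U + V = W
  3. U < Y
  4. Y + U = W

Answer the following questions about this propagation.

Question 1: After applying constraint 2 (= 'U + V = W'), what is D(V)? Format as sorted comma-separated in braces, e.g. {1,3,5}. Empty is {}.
Constraint 1 (Y != V) on D(Y)={2,5,6} D(V)={2,3,4,5,8}: no change
Constraint 2 (U + V = W) on D(U)={2,3,6,7} D(V)={2,3,4,5,8} D(W)={2,3,4,7}: U {2,3,6,7}->{2,3}; V {2,3,4,5,8}->{2,4,5}; W {2,3,4,7}->{4,7}
So after constraint 2: D(V) = {2,4,5}

Answer: {2,4,5}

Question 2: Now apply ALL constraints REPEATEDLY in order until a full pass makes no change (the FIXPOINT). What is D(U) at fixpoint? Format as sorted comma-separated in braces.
Answer: {}

Derivation:
pass 0 (initial): D(U)={2,3,6,7}
pass 1: U {2,3,6,7}->{2}; V {2,3,4,5,8}->{2,4,5}; W {2,3,4,7}->{7}; Y {2,5,6}->{5}
pass 2: U {2}->{}; V {2,4,5}->{}; W {7}->{}; Y {5}->{}
pass 3: no change
Fixpoint after 3 passes: D(U) = {}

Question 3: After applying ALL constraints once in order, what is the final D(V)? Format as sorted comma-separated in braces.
Answer: {2,4,5}

Derivation:
Constraint 1 (Y != V) on D(Y)={2,5,6} D(V)={2,3,4,5,8}: no change
Constraint 2 (U + V = W) on D(U)={2,3,6,7} D(V)={2,3,4,5,8} D(W)={2,3,4,7}: U {2,3,6,7}->{2,3}; V {2,3,4,5,8}->{2,4,5}; W {2,3,4,7}->{4,7}
Constraint 3 (U < Y) on D(U)={2,3} D(Y)={2,5,6}: Y {2,5,6}->{5,6}
Constraint 4 (Y + U = W) on D(Y)={5,6} D(U)={2,3} D(W)={4,7}: Y {5,6}->{5}; U {2,3}->{2}; W {4,7}->{7}
So after all 4 constraints: D(V) = {2,4,5}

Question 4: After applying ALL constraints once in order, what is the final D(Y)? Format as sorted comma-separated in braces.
Answer: {5}

Derivation:
Constraint 1 (Y != V) on D(Y)={2,5,6} D(V)={2,3,4,5,8}: no change
Constraint 2 (U + V = W) on D(U)={2,3,6,7} D(V)={2,3,4,5,8} D(W)={2,3,4,7}: U {2,3,6,7}->{2,3}; V {2,3,4,5,8}->{2,4,5}; W {2,3,4,7}->{4,7}
Constraint 3 (U < Y) on D(U)={2,3} D(Y)={2,5,6}: Y {2,5,6}->{5,6}
Constraint 4 (Y + U = W) on D(Y)={5,6} D(U)={2,3} D(W)={4,7}: Y {5,6}->{5}; U {2,3}->{2}; W {4,7}->{7}
So after all 4 constraints: D(Y) = {5}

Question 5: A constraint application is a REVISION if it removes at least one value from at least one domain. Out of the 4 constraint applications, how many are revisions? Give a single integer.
Answer: 3

Derivation:
Constraint 1 (Y != V) on D(Y)={2,5,6} D(V)={2,3,4,5,8}: no change => not a revision
Constraint 2 (U + V = W) on D(U)={2,3,6,7} D(V)={2,3,4,5,8} D(W)={2,3,4,7}: U {2,3,6,7}->{2,3}; V {2,3,4,5,8}->{2,4,5}; W {2,3,4,7}->{4,7} => REVISION
Constraint 3 (U < Y) on D(U)={2,3} D(Y)={2,5,6}: Y {2,5,6}->{5,6} => REVISION
Constraint 4 (Y + U = W) on D(Y)={5,6} D(U)={2,3} D(W)={4,7}: Y {5,6}->{5}; U {2,3}->{2}; W {4,7}->{7} => REVISION
Total revisions = 3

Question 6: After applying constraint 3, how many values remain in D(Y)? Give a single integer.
Answer: 2

Derivation:
Constraint 1 (Y != V) on D(Y)={2,5,6} D(V)={2,3,4,5,8}: no change
Constraint 2 (U + V = W) on D(U)={2,3,6,7} D(V)={2,3,4,5,8} D(W)={2,3,4,7}: U {2,3,6,7}->{2,3}; V {2,3,4,5,8}->{2,4,5}; W {2,3,4,7}->{4,7}
Constraint 3 (U < Y) on D(U)={2,3} D(Y)={2,5,6}: Y {2,5,6}->{5,6}
So after constraint 3: D(Y)={5,6}, size = 2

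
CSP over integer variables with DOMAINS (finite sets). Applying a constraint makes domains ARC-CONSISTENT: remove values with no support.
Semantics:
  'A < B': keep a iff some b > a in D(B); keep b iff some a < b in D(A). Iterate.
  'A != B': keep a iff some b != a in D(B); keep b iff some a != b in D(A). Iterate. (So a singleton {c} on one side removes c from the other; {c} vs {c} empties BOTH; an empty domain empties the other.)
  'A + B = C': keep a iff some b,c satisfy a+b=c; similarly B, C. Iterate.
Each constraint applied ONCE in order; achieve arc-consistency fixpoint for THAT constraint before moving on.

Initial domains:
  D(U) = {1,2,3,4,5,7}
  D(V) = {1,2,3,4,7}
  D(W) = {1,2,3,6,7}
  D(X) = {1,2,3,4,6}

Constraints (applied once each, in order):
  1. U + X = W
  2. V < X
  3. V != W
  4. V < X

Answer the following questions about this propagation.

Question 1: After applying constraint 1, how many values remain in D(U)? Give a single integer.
Constraint 1 (U + X = W) on D(U)={1,2,3,4,5,7} D(X)={1,2,3,4,6} D(W)={1,2,3,6,7}: U {1,2,3,4,5,7}->{1,2,3,4,5}; W {1,2,3,6,7}->{2,3,6,7}
So after constraint 1: D(U)={1,2,3,4,5}, size = 5

Answer: 5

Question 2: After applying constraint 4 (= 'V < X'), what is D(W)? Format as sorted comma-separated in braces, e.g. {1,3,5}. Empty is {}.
Constraint 1 (U + X = W) on D(U)={1,2,3,4,5,7} D(X)={1,2,3,4,6} D(W)={1,2,3,6,7}: U {1,2,3,4,5,7}->{1,2,3,4,5}; W {1,2,3,6,7}->{2,3,6,7}
Constraint 2 (V < X) on D(V)={1,2,3,4,7} D(X)={1,2,3,4,6}: V {1,2,3,4,7}->{1,2,3,4}; X {1,2,3,4,6}->{2,3,4,6}
Constraint 3 (V != W) on D(V)={1,2,3,4} D(W)={2,3,6,7}: no change
Constraint 4 (V < X) on D(V)={1,2,3,4} D(X)={2,3,4,6}: no change
So after constraint 4: D(W) = {2,3,6,7}

Answer: {2,3,6,7}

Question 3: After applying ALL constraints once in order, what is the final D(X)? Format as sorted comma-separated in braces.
Answer: {2,3,4,6}

Derivation:
Constraint 1 (U + X = W) on D(U)={1,2,3,4,5,7} D(X)={1,2,3,4,6} D(W)={1,2,3,6,7}: U {1,2,3,4,5,7}->{1,2,3,4,5}; W {1,2,3,6,7}->{2,3,6,7}
Constraint 2 (V < X) on D(V)={1,2,3,4,7} D(X)={1,2,3,4,6}: V {1,2,3,4,7}->{1,2,3,4}; X {1,2,3,4,6}->{2,3,4,6}
Constraint 3 (V != W) on D(V)={1,2,3,4} D(W)={2,3,6,7}: no change
Constraint 4 (V < X) on D(V)={1,2,3,4} D(X)={2,3,4,6}: no change
So after all 4 constraints: D(X) = {2,3,4,6}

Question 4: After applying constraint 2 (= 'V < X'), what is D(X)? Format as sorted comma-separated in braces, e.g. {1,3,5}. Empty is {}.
Constraint 1 (U + X = W) on D(U)={1,2,3,4,5,7} D(X)={1,2,3,4,6} D(W)={1,2,3,6,7}: U {1,2,3,4,5,7}->{1,2,3,4,5}; W {1,2,3,6,7}->{2,3,6,7}
Constraint 2 (V < X) on D(V)={1,2,3,4,7} D(X)={1,2,3,4,6}: V {1,2,3,4,7}->{1,2,3,4}; X {1,2,3,4,6}->{2,3,4,6}
So after constraint 2: D(X) = {2,3,4,6}

Answer: {2,3,4,6}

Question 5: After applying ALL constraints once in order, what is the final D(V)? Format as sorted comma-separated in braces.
Answer: {1,2,3,4}

Derivation:
Constraint 1 (U + X = W) on D(U)={1,2,3,4,5,7} D(X)={1,2,3,4,6} D(W)={1,2,3,6,7}: U {1,2,3,4,5,7}->{1,2,3,4,5}; W {1,2,3,6,7}->{2,3,6,7}
Constraint 2 (V < X) on D(V)={1,2,3,4,7} D(X)={1,2,3,4,6}: V {1,2,3,4,7}->{1,2,3,4}; X {1,2,3,4,6}->{2,3,4,6}
Constraint 3 (V != W) on D(V)={1,2,3,4} D(W)={2,3,6,7}: no change
Constraint 4 (V < X) on D(V)={1,2,3,4} D(X)={2,3,4,6}: no change
So after all 4 constraints: D(V) = {1,2,3,4}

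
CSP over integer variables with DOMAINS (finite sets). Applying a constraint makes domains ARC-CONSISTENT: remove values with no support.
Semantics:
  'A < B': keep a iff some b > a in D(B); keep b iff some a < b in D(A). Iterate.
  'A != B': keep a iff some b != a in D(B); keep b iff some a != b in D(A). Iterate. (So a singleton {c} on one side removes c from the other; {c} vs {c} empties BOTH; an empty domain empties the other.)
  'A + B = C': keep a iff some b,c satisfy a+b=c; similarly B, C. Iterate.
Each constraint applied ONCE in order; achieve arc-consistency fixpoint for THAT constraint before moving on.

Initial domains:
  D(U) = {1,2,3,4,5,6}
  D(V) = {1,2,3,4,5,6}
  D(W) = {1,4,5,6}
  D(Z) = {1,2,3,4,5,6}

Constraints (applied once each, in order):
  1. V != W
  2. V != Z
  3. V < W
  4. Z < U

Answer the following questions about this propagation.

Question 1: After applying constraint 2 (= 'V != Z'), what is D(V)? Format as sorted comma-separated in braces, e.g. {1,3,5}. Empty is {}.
Answer: {1,2,3,4,5,6}

Derivation:
Constraint 1 (V != W) on D(V)={1,2,3,4,5,6} D(W)={1,4,5,6}: no change
Constraint 2 (V != Z) on D(V)={1,2,3,4,5,6} D(Z)={1,2,3,4,5,6}: no change
So after constraint 2: D(V) = {1,2,3,4,5,6}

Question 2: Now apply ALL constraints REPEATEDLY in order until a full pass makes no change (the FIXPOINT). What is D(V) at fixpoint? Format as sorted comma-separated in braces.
Answer: {1,2,3,4,5}

Derivation:
pass 0 (initial): D(V)={1,2,3,4,5,6}
pass 1: U {1,2,3,4,5,6}->{2,3,4,5,6}; V {1,2,3,4,5,6}->{1,2,3,4,5}; W {1,4,5,6}->{4,5,6}; Z {1,2,3,4,5,6}->{1,2,3,4,5}
pass 2: no change
Fixpoint after 2 passes: D(V) = {1,2,3,4,5}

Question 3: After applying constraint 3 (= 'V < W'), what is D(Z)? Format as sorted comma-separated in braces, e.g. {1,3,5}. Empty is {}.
Answer: {1,2,3,4,5,6}

Derivation:
Constraint 1 (V != W) on D(V)={1,2,3,4,5,6} D(W)={1,4,5,6}: no change
Constraint 2 (V != Z) on D(V)={1,2,3,4,5,6} D(Z)={1,2,3,4,5,6}: no change
Constraint 3 (V < W) on D(V)={1,2,3,4,5,6} D(W)={1,4,5,6}: V {1,2,3,4,5,6}->{1,2,3,4,5}; W {1,4,5,6}->{4,5,6}
So after constraint 3: D(Z) = {1,2,3,4,5,6}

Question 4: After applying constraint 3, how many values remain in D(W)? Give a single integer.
Answer: 3

Derivation:
Constraint 1 (V != W) on D(V)={1,2,3,4,5,6} D(W)={1,4,5,6}: no change
Constraint 2 (V != Z) on D(V)={1,2,3,4,5,6} D(Z)={1,2,3,4,5,6}: no change
Constraint 3 (V < W) on D(V)={1,2,3,4,5,6} D(W)={1,4,5,6}: V {1,2,3,4,5,6}->{1,2,3,4,5}; W {1,4,5,6}->{4,5,6}
So after constraint 3: D(W)={4,5,6}, size = 3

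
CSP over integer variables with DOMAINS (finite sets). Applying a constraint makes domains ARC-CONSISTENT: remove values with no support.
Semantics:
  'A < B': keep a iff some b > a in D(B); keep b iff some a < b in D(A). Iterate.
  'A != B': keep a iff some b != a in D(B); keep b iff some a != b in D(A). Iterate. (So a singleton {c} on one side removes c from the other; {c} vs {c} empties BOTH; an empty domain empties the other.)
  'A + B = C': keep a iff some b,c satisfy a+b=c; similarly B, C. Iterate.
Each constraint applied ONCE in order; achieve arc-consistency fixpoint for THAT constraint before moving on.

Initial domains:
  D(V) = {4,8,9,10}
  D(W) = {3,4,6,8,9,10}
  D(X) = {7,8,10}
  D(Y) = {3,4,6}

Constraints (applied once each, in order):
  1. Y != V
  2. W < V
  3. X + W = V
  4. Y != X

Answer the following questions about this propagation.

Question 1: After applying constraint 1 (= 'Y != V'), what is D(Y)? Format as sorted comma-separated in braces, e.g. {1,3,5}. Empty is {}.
Constraint 1 (Y != V) on D(Y)={3,4,6} D(V)={4,8,9,10}: no change
So after constraint 1: D(Y) = {3,4,6}

Answer: {3,4,6}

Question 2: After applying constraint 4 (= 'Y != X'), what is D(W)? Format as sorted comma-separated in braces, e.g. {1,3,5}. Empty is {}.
Answer: {3}

Derivation:
Constraint 1 (Y != V) on D(Y)={3,4,6} D(V)={4,8,9,10}: no change
Constraint 2 (W < V) on D(W)={3,4,6,8,9,10} D(V)={4,8,9,10}: W {3,4,6,8,9,10}->{3,4,6,8,9}
Constraint 3 (X + W = V) on D(X)={7,8,10} D(W)={3,4,6,8,9} D(V)={4,8,9,10}: X {7,8,10}->{7}; W {3,4,6,8,9}->{3}; V {4,8,9,10}->{10}
Constraint 4 (Y != X) on D(Y)={3,4,6} D(X)={7}: no change
So after constraint 4: D(W) = {3}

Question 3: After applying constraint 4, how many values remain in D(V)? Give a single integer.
Answer: 1

Derivation:
Constraint 1 (Y != V) on D(Y)={3,4,6} D(V)={4,8,9,10}: no change
Constraint 2 (W < V) on D(W)={3,4,6,8,9,10} D(V)={4,8,9,10}: W {3,4,6,8,9,10}->{3,4,6,8,9}
Constraint 3 (X + W = V) on D(X)={7,8,10} D(W)={3,4,6,8,9} D(V)={4,8,9,10}: X {7,8,10}->{7}; W {3,4,6,8,9}->{3}; V {4,8,9,10}->{10}
Constraint 4 (Y != X) on D(Y)={3,4,6} D(X)={7}: no change
So after constraint 4: D(V)={10}, size = 1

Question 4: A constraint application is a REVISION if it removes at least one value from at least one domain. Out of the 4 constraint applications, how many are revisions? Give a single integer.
Answer: 2

Derivation:
Constraint 1 (Y != V) on D(Y)={3,4,6} D(V)={4,8,9,10}: no change => not a revision
Constraint 2 (W < V) on D(W)={3,4,6,8,9,10} D(V)={4,8,9,10}: W {3,4,6,8,9,10}->{3,4,6,8,9} => REVISION
Constraint 3 (X + W = V) on D(X)={7,8,10} D(W)={3,4,6,8,9} D(V)={4,8,9,10}: X {7,8,10}->{7}; W {3,4,6,8,9}->{3}; V {4,8,9,10}->{10} => REVISION
Constraint 4 (Y != X) on D(Y)={3,4,6} D(X)={7}: no change => not a revision
Total revisions = 2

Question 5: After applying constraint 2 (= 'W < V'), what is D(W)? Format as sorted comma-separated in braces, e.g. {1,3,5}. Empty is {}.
Answer: {3,4,6,8,9}

Derivation:
Constraint 1 (Y != V) on D(Y)={3,4,6} D(V)={4,8,9,10}: no change
Constraint 2 (W < V) on D(W)={3,4,6,8,9,10} D(V)={4,8,9,10}: W {3,4,6,8,9,10}->{3,4,6,8,9}
So after constraint 2: D(W) = {3,4,6,8,9}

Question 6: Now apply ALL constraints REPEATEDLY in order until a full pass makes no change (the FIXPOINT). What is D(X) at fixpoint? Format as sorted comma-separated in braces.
pass 0 (initial): D(X)={7,8,10}
pass 1: V {4,8,9,10}->{10}; W {3,4,6,8,9,10}->{3}; X {7,8,10}->{7}
pass 2: no change
Fixpoint after 2 passes: D(X) = {7}

Answer: {7}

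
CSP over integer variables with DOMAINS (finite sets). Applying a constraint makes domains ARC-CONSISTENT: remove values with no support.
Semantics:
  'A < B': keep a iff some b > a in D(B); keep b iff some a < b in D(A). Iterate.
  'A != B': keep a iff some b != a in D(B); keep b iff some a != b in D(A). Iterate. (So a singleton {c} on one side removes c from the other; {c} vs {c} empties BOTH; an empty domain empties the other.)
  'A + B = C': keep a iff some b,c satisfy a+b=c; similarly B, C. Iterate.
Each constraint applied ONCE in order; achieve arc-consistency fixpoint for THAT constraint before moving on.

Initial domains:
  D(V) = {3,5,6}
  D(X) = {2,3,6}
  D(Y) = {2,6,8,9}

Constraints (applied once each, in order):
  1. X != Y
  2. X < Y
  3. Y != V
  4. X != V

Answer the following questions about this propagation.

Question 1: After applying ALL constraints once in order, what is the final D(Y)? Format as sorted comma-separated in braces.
Constraint 1 (X != Y) on D(X)={2,3,6} D(Y)={2,6,8,9}: no change
Constraint 2 (X < Y) on D(X)={2,3,6} D(Y)={2,6,8,9}: Y {2,6,8,9}->{6,8,9}
Constraint 3 (Y != V) on D(Y)={6,8,9} D(V)={3,5,6}: no change
Constraint 4 (X != V) on D(X)={2,3,6} D(V)={3,5,6}: no change
So after all 4 constraints: D(Y) = {6,8,9}

Answer: {6,8,9}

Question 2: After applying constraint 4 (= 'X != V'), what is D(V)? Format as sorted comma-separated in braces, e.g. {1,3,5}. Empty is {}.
Answer: {3,5,6}

Derivation:
Constraint 1 (X != Y) on D(X)={2,3,6} D(Y)={2,6,8,9}: no change
Constraint 2 (X < Y) on D(X)={2,3,6} D(Y)={2,6,8,9}: Y {2,6,8,9}->{6,8,9}
Constraint 3 (Y != V) on D(Y)={6,8,9} D(V)={3,5,6}: no change
Constraint 4 (X != V) on D(X)={2,3,6} D(V)={3,5,6}: no change
So after constraint 4: D(V) = {3,5,6}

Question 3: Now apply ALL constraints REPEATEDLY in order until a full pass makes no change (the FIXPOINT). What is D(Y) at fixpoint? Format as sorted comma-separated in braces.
pass 0 (initial): D(Y)={2,6,8,9}
pass 1: Y {2,6,8,9}->{6,8,9}
pass 2: no change
Fixpoint after 2 passes: D(Y) = {6,8,9}

Answer: {6,8,9}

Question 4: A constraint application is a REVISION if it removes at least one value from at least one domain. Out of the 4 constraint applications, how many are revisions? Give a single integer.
Constraint 1 (X != Y) on D(X)={2,3,6} D(Y)={2,6,8,9}: no change => not a revision
Constraint 2 (X < Y) on D(X)={2,3,6} D(Y)={2,6,8,9}: Y {2,6,8,9}->{6,8,9} => REVISION
Constraint 3 (Y != V) on D(Y)={6,8,9} D(V)={3,5,6}: no change => not a revision
Constraint 4 (X != V) on D(X)={2,3,6} D(V)={3,5,6}: no change => not a revision
Total revisions = 1

Answer: 1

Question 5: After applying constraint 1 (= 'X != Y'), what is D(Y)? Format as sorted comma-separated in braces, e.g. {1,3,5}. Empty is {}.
Answer: {2,6,8,9}

Derivation:
Constraint 1 (X != Y) on D(X)={2,3,6} D(Y)={2,6,8,9}: no change
So after constraint 1: D(Y) = {2,6,8,9}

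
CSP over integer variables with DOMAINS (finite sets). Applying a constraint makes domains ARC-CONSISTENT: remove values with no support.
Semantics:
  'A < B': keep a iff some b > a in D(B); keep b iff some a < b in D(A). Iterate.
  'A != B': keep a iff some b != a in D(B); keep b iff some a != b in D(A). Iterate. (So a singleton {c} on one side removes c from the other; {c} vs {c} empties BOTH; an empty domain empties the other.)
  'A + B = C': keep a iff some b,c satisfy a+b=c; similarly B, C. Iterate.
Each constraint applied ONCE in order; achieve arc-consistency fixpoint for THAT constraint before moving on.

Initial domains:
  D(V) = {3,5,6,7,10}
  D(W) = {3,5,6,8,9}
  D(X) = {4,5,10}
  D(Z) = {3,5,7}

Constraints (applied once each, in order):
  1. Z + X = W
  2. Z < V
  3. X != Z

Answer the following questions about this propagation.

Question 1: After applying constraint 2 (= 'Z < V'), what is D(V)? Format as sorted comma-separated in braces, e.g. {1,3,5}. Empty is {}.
Constraint 1 (Z + X = W) on D(Z)={3,5,7} D(X)={4,5,10} D(W)={3,5,6,8,9}: Z {3,5,7}->{3,5}; X {4,5,10}->{4,5}; W {3,5,6,8,9}->{8,9}
Constraint 2 (Z < V) on D(Z)={3,5} D(V)={3,5,6,7,10}: V {3,5,6,7,10}->{5,6,7,10}
So after constraint 2: D(V) = {5,6,7,10}

Answer: {5,6,7,10}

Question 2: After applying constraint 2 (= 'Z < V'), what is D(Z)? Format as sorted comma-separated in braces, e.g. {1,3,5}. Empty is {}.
Answer: {3,5}

Derivation:
Constraint 1 (Z + X = W) on D(Z)={3,5,7} D(X)={4,5,10} D(W)={3,5,6,8,9}: Z {3,5,7}->{3,5}; X {4,5,10}->{4,5}; W {3,5,6,8,9}->{8,9}
Constraint 2 (Z < V) on D(Z)={3,5} D(V)={3,5,6,7,10}: V {3,5,6,7,10}->{5,6,7,10}
So after constraint 2: D(Z) = {3,5}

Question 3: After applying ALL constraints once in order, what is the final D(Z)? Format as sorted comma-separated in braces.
Answer: {3,5}

Derivation:
Constraint 1 (Z + X = W) on D(Z)={3,5,7} D(X)={4,5,10} D(W)={3,5,6,8,9}: Z {3,5,7}->{3,5}; X {4,5,10}->{4,5}; W {3,5,6,8,9}->{8,9}
Constraint 2 (Z < V) on D(Z)={3,5} D(V)={3,5,6,7,10}: V {3,5,6,7,10}->{5,6,7,10}
Constraint 3 (X != Z) on D(X)={4,5} D(Z)={3,5}: no change
So after all 3 constraints: D(Z) = {3,5}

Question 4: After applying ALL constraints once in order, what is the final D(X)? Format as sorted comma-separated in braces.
Answer: {4,5}

Derivation:
Constraint 1 (Z + X = W) on D(Z)={3,5,7} D(X)={4,5,10} D(W)={3,5,6,8,9}: Z {3,5,7}->{3,5}; X {4,5,10}->{4,5}; W {3,5,6,8,9}->{8,9}
Constraint 2 (Z < V) on D(Z)={3,5} D(V)={3,5,6,7,10}: V {3,5,6,7,10}->{5,6,7,10}
Constraint 3 (X != Z) on D(X)={4,5} D(Z)={3,5}: no change
So after all 3 constraints: D(X) = {4,5}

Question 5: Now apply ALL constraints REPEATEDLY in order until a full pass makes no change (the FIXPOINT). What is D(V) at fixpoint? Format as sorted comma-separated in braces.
Answer: {5,6,7,10}

Derivation:
pass 0 (initial): D(V)={3,5,6,7,10}
pass 1: V {3,5,6,7,10}->{5,6,7,10}; W {3,5,6,8,9}->{8,9}; X {4,5,10}->{4,5}; Z {3,5,7}->{3,5}
pass 2: no change
Fixpoint after 2 passes: D(V) = {5,6,7,10}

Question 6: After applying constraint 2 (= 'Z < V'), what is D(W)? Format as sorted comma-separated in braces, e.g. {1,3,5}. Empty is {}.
Constraint 1 (Z + X = W) on D(Z)={3,5,7} D(X)={4,5,10} D(W)={3,5,6,8,9}: Z {3,5,7}->{3,5}; X {4,5,10}->{4,5}; W {3,5,6,8,9}->{8,9}
Constraint 2 (Z < V) on D(Z)={3,5} D(V)={3,5,6,7,10}: V {3,5,6,7,10}->{5,6,7,10}
So after constraint 2: D(W) = {8,9}

Answer: {8,9}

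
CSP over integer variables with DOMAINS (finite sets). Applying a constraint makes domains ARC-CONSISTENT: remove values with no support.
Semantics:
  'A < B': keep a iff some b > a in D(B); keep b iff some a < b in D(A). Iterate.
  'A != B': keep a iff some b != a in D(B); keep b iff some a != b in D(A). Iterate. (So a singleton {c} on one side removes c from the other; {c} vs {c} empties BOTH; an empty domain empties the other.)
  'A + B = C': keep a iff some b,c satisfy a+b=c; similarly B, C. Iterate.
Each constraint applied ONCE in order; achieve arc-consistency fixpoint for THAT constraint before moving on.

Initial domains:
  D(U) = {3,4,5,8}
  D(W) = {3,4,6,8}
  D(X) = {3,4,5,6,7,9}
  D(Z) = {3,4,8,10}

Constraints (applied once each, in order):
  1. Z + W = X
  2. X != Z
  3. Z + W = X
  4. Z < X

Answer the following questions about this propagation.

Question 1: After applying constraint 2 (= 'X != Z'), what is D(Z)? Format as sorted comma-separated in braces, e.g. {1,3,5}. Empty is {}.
Constraint 1 (Z + W = X) on D(Z)={3,4,8,10} D(W)={3,4,6,8} D(X)={3,4,5,6,7,9}: Z {3,4,8,10}->{3,4}; W {3,4,6,8}->{3,4,6}; X {3,4,5,6,7,9}->{6,7,9}
Constraint 2 (X != Z) on D(X)={6,7,9} D(Z)={3,4}: no change
So after constraint 2: D(Z) = {3,4}

Answer: {3,4}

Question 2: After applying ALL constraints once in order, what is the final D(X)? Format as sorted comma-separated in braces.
Answer: {6,7,9}

Derivation:
Constraint 1 (Z + W = X) on D(Z)={3,4,8,10} D(W)={3,4,6,8} D(X)={3,4,5,6,7,9}: Z {3,4,8,10}->{3,4}; W {3,4,6,8}->{3,4,6}; X {3,4,5,6,7,9}->{6,7,9}
Constraint 2 (X != Z) on D(X)={6,7,9} D(Z)={3,4}: no change
Constraint 3 (Z + W = X) on D(Z)={3,4} D(W)={3,4,6} D(X)={6,7,9}: no change
Constraint 4 (Z < X) on D(Z)={3,4} D(X)={6,7,9}: no change
So after all 4 constraints: D(X) = {6,7,9}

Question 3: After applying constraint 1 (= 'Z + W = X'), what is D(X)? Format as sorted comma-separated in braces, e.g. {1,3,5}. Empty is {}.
Answer: {6,7,9}

Derivation:
Constraint 1 (Z + W = X) on D(Z)={3,4,8,10} D(W)={3,4,6,8} D(X)={3,4,5,6,7,9}: Z {3,4,8,10}->{3,4}; W {3,4,6,8}->{3,4,6}; X {3,4,5,6,7,9}->{6,7,9}
So after constraint 1: D(X) = {6,7,9}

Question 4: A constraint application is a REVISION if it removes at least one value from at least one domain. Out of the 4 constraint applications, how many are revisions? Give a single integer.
Answer: 1

Derivation:
Constraint 1 (Z + W = X) on D(Z)={3,4,8,10} D(W)={3,4,6,8} D(X)={3,4,5,6,7,9}: Z {3,4,8,10}->{3,4}; W {3,4,6,8}->{3,4,6}; X {3,4,5,6,7,9}->{6,7,9} => REVISION
Constraint 2 (X != Z) on D(X)={6,7,9} D(Z)={3,4}: no change => not a revision
Constraint 3 (Z + W = X) on D(Z)={3,4} D(W)={3,4,6} D(X)={6,7,9}: no change => not a revision
Constraint 4 (Z < X) on D(Z)={3,4} D(X)={6,7,9}: no change => not a revision
Total revisions = 1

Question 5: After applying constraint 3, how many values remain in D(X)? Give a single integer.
Constraint 1 (Z + W = X) on D(Z)={3,4,8,10} D(W)={3,4,6,8} D(X)={3,4,5,6,7,9}: Z {3,4,8,10}->{3,4}; W {3,4,6,8}->{3,4,6}; X {3,4,5,6,7,9}->{6,7,9}
Constraint 2 (X != Z) on D(X)={6,7,9} D(Z)={3,4}: no change
Constraint 3 (Z + W = X) on D(Z)={3,4} D(W)={3,4,6} D(X)={6,7,9}: no change
So after constraint 3: D(X)={6,7,9}, size = 3

Answer: 3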